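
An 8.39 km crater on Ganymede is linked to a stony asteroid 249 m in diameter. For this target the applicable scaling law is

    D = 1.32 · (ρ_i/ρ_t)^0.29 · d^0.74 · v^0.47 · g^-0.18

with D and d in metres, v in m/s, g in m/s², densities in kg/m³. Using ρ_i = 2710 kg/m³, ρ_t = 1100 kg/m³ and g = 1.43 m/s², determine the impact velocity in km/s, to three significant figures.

Rearranging for v: v = [D / (1.32 · (2710/1100)^0.29 · 249^0.74 · 1.43^-0.18)]^(1/0.47).
D = 8390 m.
(2710/1100)^0.29 = 1.299
249^0.74 = 59.32
1.43^-0.18 = 0.9376
Denominator = 1.32 × 1.299 × 59.32 × 0.9376 = 95.37
D / 95.37 = 8390 / 95.37 = 87.97
v = 87.97^(1/0.47) = 87.97^2.1277 = 13708 m/s

v ≈ 13.7 km/s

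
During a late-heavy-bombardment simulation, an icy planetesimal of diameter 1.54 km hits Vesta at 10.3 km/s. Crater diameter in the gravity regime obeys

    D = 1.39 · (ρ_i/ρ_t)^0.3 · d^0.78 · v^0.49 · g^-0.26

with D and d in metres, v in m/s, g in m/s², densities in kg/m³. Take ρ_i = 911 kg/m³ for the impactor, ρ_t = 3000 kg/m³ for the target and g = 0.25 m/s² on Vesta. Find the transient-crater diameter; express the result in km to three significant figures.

D ≈ 39.5 km

In SI units: d = 1540 m, v = 10300 m/s.
(ρ_i/ρ_t)^0.3 = (911/3000)^0.3 = 0.6994
d^0.78 = 1540^0.78 = 306.4
v^0.49 = 10300^0.49 = 92.53
g^-0.26 = 0.25^-0.26 = 1.434
D = 1.39 × 0.6994 × 306.4 × 92.53 × 1.434 = 39524 m
   = 39.52 km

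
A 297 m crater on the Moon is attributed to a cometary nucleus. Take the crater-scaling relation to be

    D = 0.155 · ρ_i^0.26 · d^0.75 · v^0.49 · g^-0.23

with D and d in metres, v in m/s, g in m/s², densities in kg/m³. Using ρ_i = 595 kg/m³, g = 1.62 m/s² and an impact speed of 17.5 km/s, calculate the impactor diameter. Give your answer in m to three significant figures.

Rearranging for d: d = [D / (0.155 · 595^0.26 · 17500^0.49 · 1.62^-0.23)]^(1/0.75).
595^0.26 = 5.265
17500^0.49 = 120.0
1.62^-0.23 = 0.8950
Denominator = 0.155 × 5.265 × 120.0 × 0.8950 = 87.65
D / 87.65 = 297 / 87.65 = 3.388
d = 3.388^(1/0.75) = 3.388^1.3333 = 5.088 m

d ≈ 5.09 m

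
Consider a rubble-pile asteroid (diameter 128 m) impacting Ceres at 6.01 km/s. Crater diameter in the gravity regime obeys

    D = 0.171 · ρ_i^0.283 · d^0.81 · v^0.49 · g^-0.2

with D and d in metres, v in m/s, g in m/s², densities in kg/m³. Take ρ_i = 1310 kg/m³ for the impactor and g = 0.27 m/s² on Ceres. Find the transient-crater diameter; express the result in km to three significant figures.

D ≈ 6.13 km

In SI units: v = 6010 m/s.
ρ_i^0.283 = 1310^0.283 = 7.624
d^0.81 = 128^0.81 = 50.91
v^0.49 = 6010^0.49 = 71.06
g^-0.2 = 0.27^-0.2 = 1.299
D = 0.171 × 7.624 × 50.91 × 71.06 × 1.299 = 6127 m
   = 6.127 km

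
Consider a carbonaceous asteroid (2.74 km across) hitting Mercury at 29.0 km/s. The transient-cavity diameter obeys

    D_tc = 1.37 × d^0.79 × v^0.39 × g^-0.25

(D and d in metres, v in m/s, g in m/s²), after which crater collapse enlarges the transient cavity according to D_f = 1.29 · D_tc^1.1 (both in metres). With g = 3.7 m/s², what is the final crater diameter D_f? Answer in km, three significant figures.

In SI: d = 2740 m, v = 29000 m/s.
d^0.79 = 2740^0.79 = 519.8
v^0.39 = 29000^0.39 = 55.00
g^-0.25 = 3.7^-0.25 = 0.7210
D_tc = 1.37 × 519.8 × 55.00 × 0.7210 = 28240 m
D_f = 1.29 × (28240)^1.1 = 1.015 × 10^5 m
     = 101.5 km

D_f ≈ 102 km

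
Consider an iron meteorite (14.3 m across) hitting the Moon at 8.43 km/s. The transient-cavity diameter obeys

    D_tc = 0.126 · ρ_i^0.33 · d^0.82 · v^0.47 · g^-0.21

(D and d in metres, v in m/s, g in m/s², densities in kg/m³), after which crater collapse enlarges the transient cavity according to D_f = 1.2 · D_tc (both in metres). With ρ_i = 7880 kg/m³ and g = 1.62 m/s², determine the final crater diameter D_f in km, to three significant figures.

D_f ≈ 1.64 km

v = 8430 m/s.
ρ_i^0.33 = 7880^0.33 = 19.31
d^0.82 = 14.3^0.82 = 8.859
v^0.47 = 8430^0.47 = 70.01
g^-0.21 = 1.62^-0.21 = 0.9037
D_tc = 0.126 × 19.31 × 8.859 × 70.01 × 0.9037 = 1364 m
D_f = 1.2 × 1364 = 1637 m
     = 1.637 km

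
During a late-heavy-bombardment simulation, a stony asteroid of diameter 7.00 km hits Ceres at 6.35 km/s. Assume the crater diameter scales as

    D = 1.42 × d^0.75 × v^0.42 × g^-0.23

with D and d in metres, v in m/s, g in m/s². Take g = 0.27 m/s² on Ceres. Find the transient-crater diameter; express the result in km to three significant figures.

D ≈ 58.1 km

In SI units: d = 7000 m, v = 6350 m/s.
d^0.75 = 7000^0.75 = 765.3
v^0.42 = 6350^0.42 = 39.55
g^-0.23 = 0.27^-0.23 = 1.351
D = 1.42 × 765.3 × 39.55 × 1.351 = 58066 m
   = 58.07 km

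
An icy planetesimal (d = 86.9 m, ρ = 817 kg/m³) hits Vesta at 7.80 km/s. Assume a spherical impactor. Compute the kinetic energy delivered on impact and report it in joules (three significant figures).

E ≈ 8.54 × 10^15 J

v = 7800 m/s.
Mass m = (π/6) ρ d³ = (π/6) × 817 × (86.9)³ = 2.807 × 10^8 kg
E = ½ m v² = 0.5 × 2.807 × 10^8 × (7800)² = 8.539 × 10^15 J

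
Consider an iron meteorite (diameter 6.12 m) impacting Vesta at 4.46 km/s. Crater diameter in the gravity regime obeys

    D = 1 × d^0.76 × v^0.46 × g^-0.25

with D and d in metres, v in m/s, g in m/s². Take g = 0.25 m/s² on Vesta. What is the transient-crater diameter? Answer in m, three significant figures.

D ≈ 267 m

In SI units: v = 4460 m/s.
d^0.76 = 6.12^0.76 = 3.962
v^0.46 = 4460^0.46 = 47.72
g^-0.25 = 0.25^-0.25 = 1.414
D = 1 × 3.962 × 47.72 × 1.414 = 267.3 m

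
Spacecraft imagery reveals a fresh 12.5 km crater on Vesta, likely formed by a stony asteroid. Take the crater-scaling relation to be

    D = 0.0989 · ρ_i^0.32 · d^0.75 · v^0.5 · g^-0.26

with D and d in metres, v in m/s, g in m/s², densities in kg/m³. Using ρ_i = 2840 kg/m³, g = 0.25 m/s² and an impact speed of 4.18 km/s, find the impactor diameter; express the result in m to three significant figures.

Rearranging for d: d = [D / (0.0989 · 2840^0.32 · 4180^0.5 · 0.25^-0.26)]^(1/0.75).
D = 12500 m.
2840^0.32 = 12.74
4180^0.5 = 64.65
0.25^-0.26 = 1.434
Denominator = 0.0989 × 12.74 × 64.65 × 1.434 = 116.8
D / 116.8 = 12500 / 116.8 = 107.0
d = 107.0^(1/0.75) = 107.0^1.3333 = 507.9 m

d ≈ 508 m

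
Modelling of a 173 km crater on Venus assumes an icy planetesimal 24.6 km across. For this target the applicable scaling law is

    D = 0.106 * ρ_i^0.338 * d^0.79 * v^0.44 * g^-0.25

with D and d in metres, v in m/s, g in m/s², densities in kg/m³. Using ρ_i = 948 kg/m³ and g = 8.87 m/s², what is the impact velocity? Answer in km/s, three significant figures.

Rearranging for v: v = [D / (0.106 · 948^0.338 · 24600^0.79 · 8.87^-0.25)]^(1/0.44).
D = 173000 m.
948^0.338 = 10.14
24600^0.79 = 2943
8.87^-0.25 = 0.5795
Denominator = 0.106 × 10.14 × 2943 × 0.5795 = 1833
D / 1833 = 173000 / 1833 = 94.38
v = 94.38^(1/0.44) = 94.38^2.2727 = 30783 m/s

v ≈ 30.8 km/s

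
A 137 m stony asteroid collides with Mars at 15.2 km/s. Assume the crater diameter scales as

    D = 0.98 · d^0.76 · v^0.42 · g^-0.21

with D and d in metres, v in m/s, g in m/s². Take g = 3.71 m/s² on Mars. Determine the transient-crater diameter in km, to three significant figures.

In SI units: v = 15200 m/s.
d^0.76 = 137^0.76 = 42.06
v^0.42 = 15200^0.42 = 57.07
g^-0.21 = 3.71^-0.21 = 0.7593
D = 0.98 × 42.06 × 57.07 × 0.7593 = 1786 m
   = 1.786 km

D ≈ 1.79 km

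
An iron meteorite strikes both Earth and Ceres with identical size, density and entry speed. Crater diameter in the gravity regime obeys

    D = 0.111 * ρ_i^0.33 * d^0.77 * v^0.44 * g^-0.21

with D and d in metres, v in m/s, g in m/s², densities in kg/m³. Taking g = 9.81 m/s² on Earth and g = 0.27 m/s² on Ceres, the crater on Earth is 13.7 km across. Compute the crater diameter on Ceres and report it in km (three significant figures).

All impactor-dependent factors cancel in the ratio, leaving D_Ceres/D_Earth = (g_Ceres/g_Earth)^-0.21.
(0.27/9.81)^-0.21 = 0.02752^-0.21 = 2.127
D_Ceres = 2.127 × 13.7 km = 29.1 km

D ≈ 29.1 km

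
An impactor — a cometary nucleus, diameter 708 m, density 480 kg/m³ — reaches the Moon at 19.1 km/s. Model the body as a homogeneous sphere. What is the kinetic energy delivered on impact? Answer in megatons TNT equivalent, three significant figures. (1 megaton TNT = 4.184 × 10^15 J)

E ≈ 3890 Mt TNT

v = 19100 m/s.
Mass m = (π/6) ρ d³ = (π/6) × 480 × (708)³ = 8.919 × 10^10 kg
E = ½ m v² = 0.5 × 8.919 × 10^10 × (19100)² = 1.627 × 10^19 J
   = 1.627 × 10^19 / 4.184×10^15 = 3889 Mt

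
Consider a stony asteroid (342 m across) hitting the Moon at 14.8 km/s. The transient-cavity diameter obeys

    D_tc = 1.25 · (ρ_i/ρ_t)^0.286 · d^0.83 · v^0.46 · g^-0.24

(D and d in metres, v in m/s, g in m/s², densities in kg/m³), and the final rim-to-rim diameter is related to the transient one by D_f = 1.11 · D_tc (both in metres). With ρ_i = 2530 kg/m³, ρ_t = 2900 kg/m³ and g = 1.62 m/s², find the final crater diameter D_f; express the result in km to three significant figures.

v = 14800 m/s.
(ρ_i/ρ_t)^0.286 = (2530/2900)^0.286 = 0.9617
d^0.83 = 342^0.83 = 126.8
v^0.46 = 14800^0.46 = 82.86
g^-0.24 = 1.62^-0.24 = 0.8907
D_tc = 1.25 × 0.9617 × 126.8 × 82.86 × 0.8907 = 11250 m
D_f = 1.11 × 11250 = 12488 m
     = 12.49 km

D_f ≈ 12.5 km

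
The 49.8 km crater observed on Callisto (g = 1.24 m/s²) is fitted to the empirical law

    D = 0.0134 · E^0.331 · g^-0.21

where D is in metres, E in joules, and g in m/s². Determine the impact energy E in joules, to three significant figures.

Rearranging: E = [D / (0.0134 · g^-0.21)]^(1/0.331).
D = 49800 m.
g^-0.21 = 1.24^-0.21 = 0.9558
D / (0.0134 × 0.9558) = 49800 / (0.01281) = 3.888 × 10^6
E = (3.888 × 10^6)^3.0211 = 8.095 × 10^19 J

E ≈ 8.10 × 10^19 J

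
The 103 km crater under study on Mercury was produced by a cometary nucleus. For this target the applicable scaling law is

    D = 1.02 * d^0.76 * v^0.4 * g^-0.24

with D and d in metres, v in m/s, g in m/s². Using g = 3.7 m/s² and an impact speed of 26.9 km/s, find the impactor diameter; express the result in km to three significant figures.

Rearranging for d: d = [D / (1.02 · 26900^0.4 · 3.7^-0.24)]^(1/0.76).
D = 103000 m.
26900^0.4 = 59.14
3.7^-0.24 = 0.7305
Denominator = 1.02 × 59.14 × 0.7305 = 44.07
D / 44.07 = 103000 / 44.07 = 2337
d = 2337^(1/0.76) = 2337^1.3158 = 27070 m

d ≈ 27.1 km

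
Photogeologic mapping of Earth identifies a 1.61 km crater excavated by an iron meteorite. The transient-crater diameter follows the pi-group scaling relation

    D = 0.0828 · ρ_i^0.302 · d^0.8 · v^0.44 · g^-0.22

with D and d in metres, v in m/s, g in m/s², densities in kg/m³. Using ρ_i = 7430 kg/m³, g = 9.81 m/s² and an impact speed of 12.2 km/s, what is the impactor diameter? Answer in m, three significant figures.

d ≈ 84.1 m

Rearranging for d: d = [D / (0.0828 · 7430^0.302 · 12200^0.44 · 9.81^-0.22)]^(1/0.8).
D = 1610 m.
7430^0.302 = 14.76
12200^0.44 = 62.81
9.81^-0.22 = 0.6051
Denominator = 0.0828 × 14.76 × 62.81 × 0.6051 = 46.45
D / 46.45 = 1610 / 46.45 = 34.66
d = 34.66^(1/0.8) = 34.66^1.25 = 84.10 m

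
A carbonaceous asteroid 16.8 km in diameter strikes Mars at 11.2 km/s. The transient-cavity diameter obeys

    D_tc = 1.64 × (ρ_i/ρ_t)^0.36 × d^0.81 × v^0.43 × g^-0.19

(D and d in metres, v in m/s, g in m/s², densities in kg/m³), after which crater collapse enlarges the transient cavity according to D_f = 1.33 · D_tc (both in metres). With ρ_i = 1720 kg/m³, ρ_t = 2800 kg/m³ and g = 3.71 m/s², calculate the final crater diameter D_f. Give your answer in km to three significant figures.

In SI: d = 16800 m, v = 11200 m/s.
(ρ_i/ρ_t)^0.36 = (1720/2800)^0.36 = 0.8391
d^0.81 = 16800^0.81 = 2645
v^0.43 = 11200^0.43 = 55.10
g^-0.19 = 3.71^-0.19 = 0.7795
D_tc = 1.64 × 0.8391 × 2645 × 55.10 × 0.7795 = 1.563 × 10^5 m
D_f = 1.33 × 1.563 × 10^5 = 2.079 × 10^5 m
     = 207.9 km

D_f ≈ 208 km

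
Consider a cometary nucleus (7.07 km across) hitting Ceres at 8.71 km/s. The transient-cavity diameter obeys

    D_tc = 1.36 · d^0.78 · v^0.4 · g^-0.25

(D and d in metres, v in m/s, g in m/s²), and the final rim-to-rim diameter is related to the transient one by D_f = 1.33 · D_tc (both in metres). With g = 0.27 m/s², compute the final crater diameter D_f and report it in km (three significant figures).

In SI: d = 7070 m, v = 8710 m/s.
d^0.78 = 7070^0.78 = 1006
v^0.4 = 8710^0.4 = 37.67
g^-0.25 = 0.27^-0.25 = 1.387
D_tc = 1.36 × 1006 × 37.67 × 1.387 = 71480 m
D_f = 1.33 × 71480 = 95068 m
     = 95.07 km

D_f ≈ 95.1 km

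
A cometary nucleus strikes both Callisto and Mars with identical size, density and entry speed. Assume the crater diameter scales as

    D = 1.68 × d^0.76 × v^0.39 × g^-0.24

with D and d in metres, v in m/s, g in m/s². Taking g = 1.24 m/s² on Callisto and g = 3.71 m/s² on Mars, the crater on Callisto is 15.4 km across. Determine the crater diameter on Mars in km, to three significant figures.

All impactor-dependent factors cancel in the ratio, leaving D_Mars/D_Callisto = (g_Mars/g_Callisto)^-0.24.
(3.71/1.24)^-0.24 = 2.992^-0.24 = 0.7687
D_Mars = 0.7687 × 15.4 km = 11.8 km

D ≈ 11.8 km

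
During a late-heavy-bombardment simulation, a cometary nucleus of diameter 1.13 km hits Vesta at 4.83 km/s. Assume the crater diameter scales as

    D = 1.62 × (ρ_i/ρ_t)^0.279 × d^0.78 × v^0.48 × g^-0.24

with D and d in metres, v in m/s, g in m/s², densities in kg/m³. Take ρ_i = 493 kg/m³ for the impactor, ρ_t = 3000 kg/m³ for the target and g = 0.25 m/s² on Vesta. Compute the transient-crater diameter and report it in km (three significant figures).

D ≈ 19.3 km

In SI units: d = 1130 m, v = 4830 m/s.
(ρ_i/ρ_t)^0.279 = (493/3000)^0.279 = 0.6042
d^0.78 = 1130^0.78 = 240.7
v^0.48 = 4830^0.48 = 58.65
g^-0.24 = 0.25^-0.24 = 1.395
D = 1.62 × 0.6042 × 240.7 × 58.65 × 1.395 = 19276 m
   = 19.28 km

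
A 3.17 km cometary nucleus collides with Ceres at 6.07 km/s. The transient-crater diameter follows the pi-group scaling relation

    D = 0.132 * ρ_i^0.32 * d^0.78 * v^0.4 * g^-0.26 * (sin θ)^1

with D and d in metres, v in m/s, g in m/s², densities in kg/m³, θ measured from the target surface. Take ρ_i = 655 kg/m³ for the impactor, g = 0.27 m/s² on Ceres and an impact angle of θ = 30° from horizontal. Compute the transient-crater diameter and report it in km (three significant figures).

D ≈ 13.0 km

In SI units: d = 3170 m, v = 6070 m/s.
ρ_i^0.32 = 655^0.32 = 7.965
d^0.78 = 3170^0.78 = 538.1
v^0.4 = 6070^0.4 = 32.60
g^-0.26 = 0.27^-0.26 = 1.406
(sin 30°)^1 = 0.5000^1 = 0.5000
D = 0.132 × 7.965 × 538.1 × 32.60 × 1.406 × 0.5000 = 12966 m
   = 12.97 km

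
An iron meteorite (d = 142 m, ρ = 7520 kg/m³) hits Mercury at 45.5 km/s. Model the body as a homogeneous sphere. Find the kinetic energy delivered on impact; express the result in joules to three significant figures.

E ≈ 1.17 × 10^19 J

v = 45500 m/s.
Mass m = (π/6) ρ d³ = (π/6) × 7520 × (142)³ = 1.127 × 10^10 kg
E = ½ m v² = 0.5 × 1.127 × 10^10 × (45500)² = 1.167 × 10^19 J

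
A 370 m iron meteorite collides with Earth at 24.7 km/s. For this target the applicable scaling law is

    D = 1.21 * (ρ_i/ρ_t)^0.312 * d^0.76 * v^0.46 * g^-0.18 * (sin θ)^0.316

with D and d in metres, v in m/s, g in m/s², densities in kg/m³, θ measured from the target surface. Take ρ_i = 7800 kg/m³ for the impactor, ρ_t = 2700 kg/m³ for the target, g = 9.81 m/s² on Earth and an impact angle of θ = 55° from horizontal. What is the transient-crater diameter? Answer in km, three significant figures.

D ≈ 9.84 km

In SI units: v = 24700 m/s.
(ρ_i/ρ_t)^0.312 = (7800/2700)^0.312 = 1.392
d^0.76 = 370^0.76 = 89.50
v^0.46 = 24700^0.46 = 104.9
g^-0.18 = 9.81^-0.18 = 0.6630
(sin 55°)^0.316 = 0.8192^0.316 = 0.9389
D = 1.21 × 1.392 × 89.50 × 104.9 × 0.6630 × 0.9389 = 9844 m
   = 9.844 km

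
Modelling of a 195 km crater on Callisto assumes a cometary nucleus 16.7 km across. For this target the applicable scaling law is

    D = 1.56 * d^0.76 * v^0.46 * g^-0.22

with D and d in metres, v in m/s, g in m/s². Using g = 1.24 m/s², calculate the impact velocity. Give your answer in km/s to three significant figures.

Rearranging for v: v = [D / (1.56 · 16700^0.76 · 1.24^-0.22)]^(1/0.46).
D = 195000 m.
16700^0.76 = 1619
1.24^-0.22 = 0.9538
Denominator = 1.56 × 1619 × 0.9538 = 2409
D / 2409 = 195000 / 2409 = 80.95
v = 80.95^(1/0.46) = 80.95^2.1739 = 14069 m/s

v ≈ 14.1 km/s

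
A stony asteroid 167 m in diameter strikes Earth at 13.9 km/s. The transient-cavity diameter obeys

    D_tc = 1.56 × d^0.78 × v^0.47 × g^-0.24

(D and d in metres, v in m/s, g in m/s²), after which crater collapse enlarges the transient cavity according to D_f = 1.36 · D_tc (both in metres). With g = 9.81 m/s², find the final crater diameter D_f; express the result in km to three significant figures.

D_f ≈ 5.88 km

v = 13900 m/s.
d^0.78 = 167^0.78 = 54.17
v^0.47 = 13900^0.47 = 88.56
g^-0.24 = 9.81^-0.24 = 0.5781
D_tc = 1.56 × 54.17 × 88.56 × 0.5781 = 4326 m
D_f = 1.36 × 4326 = 5883 m
     = 5.883 km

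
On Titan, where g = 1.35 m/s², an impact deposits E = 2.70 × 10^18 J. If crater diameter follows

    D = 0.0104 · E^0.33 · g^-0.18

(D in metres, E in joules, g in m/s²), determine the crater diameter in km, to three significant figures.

D ≈ 11.9 km

E^0.33 = (2.70 × 10^18)^0.33 = 1.209 × 10^6
g^-0.18 = 1.35^-0.18 = 0.9474
D = 0.0104 × 1.209 × 10^6 × 0.9474 = 11912 m
   = 11.91 km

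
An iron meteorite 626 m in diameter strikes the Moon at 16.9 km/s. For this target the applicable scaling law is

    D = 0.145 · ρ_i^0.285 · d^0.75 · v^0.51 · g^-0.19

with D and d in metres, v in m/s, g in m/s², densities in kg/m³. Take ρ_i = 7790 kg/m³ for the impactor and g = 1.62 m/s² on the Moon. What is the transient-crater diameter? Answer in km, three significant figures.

D ≈ 30.5 km

In SI units: v = 16900 m/s.
ρ_i^0.285 = 7790^0.285 = 12.86
d^0.75 = 626^0.75 = 125.1
v^0.51 = 16900^0.51 = 143.3
g^-0.19 = 1.62^-0.19 = 0.9124
D = 0.145 × 12.86 × 125.1 × 143.3 × 0.9124 = 30500 m
   = 30.50 km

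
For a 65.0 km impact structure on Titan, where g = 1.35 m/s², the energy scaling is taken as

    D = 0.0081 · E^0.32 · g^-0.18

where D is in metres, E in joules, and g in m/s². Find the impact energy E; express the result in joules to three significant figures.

E ≈ 4.46 × 10^21 J

Rearranging: E = [D / (0.0081 · g^-0.18)]^(1/0.32).
D = 65000 m.
g^-0.18 = 1.35^-0.18 = 0.9474
D / (0.0081 × 0.9474) = 65000 / (7.674 × 10^-3) = 8.470 × 10^6
E = (8.470 × 10^6)^3.125 = 4.463 × 10^21 J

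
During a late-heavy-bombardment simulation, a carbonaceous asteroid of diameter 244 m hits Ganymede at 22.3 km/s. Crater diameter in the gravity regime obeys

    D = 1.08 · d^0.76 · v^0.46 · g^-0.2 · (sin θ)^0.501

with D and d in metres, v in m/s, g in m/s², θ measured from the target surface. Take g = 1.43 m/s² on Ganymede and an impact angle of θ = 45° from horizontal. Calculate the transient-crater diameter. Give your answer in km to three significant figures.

D ≈ 5.52 km

In SI units: v = 22300 m/s.
d^0.76 = 244^0.76 = 65.23
v^0.46 = 22300^0.46 = 100.1
g^-0.2 = 1.43^-0.2 = 0.9310
(sin 45°)^0.501 = 0.7071^0.501 = 0.8406
D = 1.08 × 65.23 × 100.1 × 0.9310 × 0.8406 = 5519 m
   = 5.519 km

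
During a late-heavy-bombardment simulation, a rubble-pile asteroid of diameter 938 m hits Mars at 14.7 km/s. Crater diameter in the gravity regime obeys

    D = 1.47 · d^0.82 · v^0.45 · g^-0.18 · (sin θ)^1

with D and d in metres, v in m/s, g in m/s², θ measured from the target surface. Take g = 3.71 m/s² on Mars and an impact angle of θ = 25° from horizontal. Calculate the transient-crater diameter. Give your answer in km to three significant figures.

In SI units: v = 14700 m/s.
d^0.82 = 938^0.82 = 273.7
v^0.45 = 14700^0.45 = 75.04
g^-0.18 = 3.71^-0.18 = 0.7898
(sin 25°)^1 = 0.4226^1 = 0.4226
D = 1.47 × 273.7 × 75.04 × 0.7898 × 0.4226 = 10077 m
   = 10.08 km

D ≈ 10.1 km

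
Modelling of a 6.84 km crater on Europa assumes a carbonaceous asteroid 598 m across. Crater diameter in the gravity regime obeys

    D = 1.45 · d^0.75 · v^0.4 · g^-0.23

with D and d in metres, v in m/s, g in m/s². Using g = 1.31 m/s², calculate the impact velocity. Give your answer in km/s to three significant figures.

v ≈ 11.1 km/s

Rearranging for v: v = [D / (1.45 · 598^0.75 · 1.31^-0.23)]^(1/0.4).
D = 6840 m.
598^0.75 = 120.9
1.31^-0.23 = 0.9398
Denominator = 1.45 × 120.9 × 0.9398 = 164.8
D / 164.8 = 6840 / 164.8 = 41.50
v = 41.50^(1/0.4) = 41.50^2.5 = 11095 m/s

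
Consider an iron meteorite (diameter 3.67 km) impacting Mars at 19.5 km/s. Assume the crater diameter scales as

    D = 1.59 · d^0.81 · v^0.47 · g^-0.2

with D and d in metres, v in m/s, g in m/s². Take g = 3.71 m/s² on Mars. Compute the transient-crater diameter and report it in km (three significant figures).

D ≈ 98.0 km

In SI units: d = 3670 m, v = 19500 m/s.
d^0.81 = 3670^0.81 = 771.6
v^0.47 = 19500^0.47 = 103.8
g^-0.2 = 3.71^-0.2 = 0.7694
D = 1.59 × 771.6 × 103.8 × 0.7694 = 97980 m
   = 97.98 km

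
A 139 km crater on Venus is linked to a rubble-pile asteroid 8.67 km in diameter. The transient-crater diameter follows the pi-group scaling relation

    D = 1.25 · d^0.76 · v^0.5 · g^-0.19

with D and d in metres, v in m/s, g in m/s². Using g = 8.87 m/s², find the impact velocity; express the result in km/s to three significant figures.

Rearranging for v: v = [D / (1.25 · 8670^0.76 · 8.87^-0.19)]^(1/0.5).
D = 139000 m.
8670^0.76 = 983.8
8.87^-0.19 = 0.6605
Denominator = 1.25 × 983.8 × 0.6605 = 812.2
D / 812.2 = 139000 / 812.2 = 171.1
v = 171.1^(1/0.5) = 171.1^2 = 29275 m/s

v ≈ 29.3 km/s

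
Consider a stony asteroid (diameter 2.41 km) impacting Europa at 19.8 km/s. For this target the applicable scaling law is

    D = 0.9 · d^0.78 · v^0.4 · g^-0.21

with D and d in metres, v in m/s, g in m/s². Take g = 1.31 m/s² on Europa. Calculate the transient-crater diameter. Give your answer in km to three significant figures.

In SI units: d = 2410 m, v = 19800 m/s.
d^0.78 = 2410^0.78 = 434.5
v^0.4 = 19800^0.4 = 52.32
g^-0.21 = 1.31^-0.21 = 0.9449
D = 0.9 × 434.5 × 52.32 × 0.9449 = 19332 m
   = 19.33 km

D ≈ 19.3 km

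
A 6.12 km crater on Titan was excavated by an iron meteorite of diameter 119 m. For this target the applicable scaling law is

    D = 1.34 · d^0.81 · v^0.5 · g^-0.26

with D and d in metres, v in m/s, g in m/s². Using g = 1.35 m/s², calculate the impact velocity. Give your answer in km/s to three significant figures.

Rearranging for v: v = [D / (1.34 · 119^0.81 · 1.35^-0.26)]^(1/0.5).
D = 6120 m.
119^0.81 = 47.99
1.35^-0.26 = 0.9249
Denominator = 1.34 × 47.99 × 0.9249 = 59.48
D / 59.48 = 6120 / 59.48 = 102.9
v = 102.9^(1/0.5) = 102.9^2 = 10588 m/s

v ≈ 10.6 km/s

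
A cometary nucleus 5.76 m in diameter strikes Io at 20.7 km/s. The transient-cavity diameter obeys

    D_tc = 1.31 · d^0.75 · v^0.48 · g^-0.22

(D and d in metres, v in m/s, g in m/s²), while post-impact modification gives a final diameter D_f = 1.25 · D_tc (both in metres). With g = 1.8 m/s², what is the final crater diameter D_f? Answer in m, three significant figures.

D_f ≈ 631 m

v = 20700 m/s.
d^0.75 = 5.76^0.75 = 3.718
v^0.48 = 20700^0.48 = 117.9
g^-0.22 = 1.8^-0.22 = 0.8787
D_tc = 1.31 × 3.718 × 117.9 × 0.8787 = 504.6 m
D_f = 1.25 × 504.6 = 630.8 m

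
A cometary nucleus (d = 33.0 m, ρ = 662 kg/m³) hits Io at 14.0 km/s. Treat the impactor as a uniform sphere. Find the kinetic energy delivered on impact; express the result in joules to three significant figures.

v = 14000 m/s.
Mass m = (π/6) ρ d³ = (π/6) × 662 × (33)³ = 1.246 × 10^7 kg
E = ½ m v² = 0.5 × 1.246 × 10^7 × (14000)² = 1.221 × 10^15 J

E ≈ 1.22 × 10^15 J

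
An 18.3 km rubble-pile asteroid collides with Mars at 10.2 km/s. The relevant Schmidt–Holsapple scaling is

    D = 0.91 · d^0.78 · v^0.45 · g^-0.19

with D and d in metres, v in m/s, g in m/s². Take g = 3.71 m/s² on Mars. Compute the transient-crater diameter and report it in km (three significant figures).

D ≈ 95.4 km

In SI units: d = 18300 m, v = 10200 m/s.
d^0.78 = 18300^0.78 = 2112
v^0.45 = 10200^0.45 = 63.66
g^-0.19 = 3.71^-0.19 = 0.7795
D = 0.91 × 2112 × 63.66 × 0.7795 = 95371 m
   = 95.37 km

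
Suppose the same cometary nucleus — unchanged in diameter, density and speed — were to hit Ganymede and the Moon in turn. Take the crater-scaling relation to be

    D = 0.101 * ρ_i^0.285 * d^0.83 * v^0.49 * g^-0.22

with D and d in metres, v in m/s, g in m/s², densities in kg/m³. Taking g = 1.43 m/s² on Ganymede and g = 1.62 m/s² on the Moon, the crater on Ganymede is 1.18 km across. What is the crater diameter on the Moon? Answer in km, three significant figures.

All impactor-dependent factors cancel in the ratio, leaving D_Moon/D_Ganymede = (g_Moon/g_Ganymede)^-0.22.
(1.62/1.43)^-0.22 = 1.133^-0.22 = 0.9729
D_Moon = 0.9729 × 1.18 km = 1.15 km

D ≈ 1.15 km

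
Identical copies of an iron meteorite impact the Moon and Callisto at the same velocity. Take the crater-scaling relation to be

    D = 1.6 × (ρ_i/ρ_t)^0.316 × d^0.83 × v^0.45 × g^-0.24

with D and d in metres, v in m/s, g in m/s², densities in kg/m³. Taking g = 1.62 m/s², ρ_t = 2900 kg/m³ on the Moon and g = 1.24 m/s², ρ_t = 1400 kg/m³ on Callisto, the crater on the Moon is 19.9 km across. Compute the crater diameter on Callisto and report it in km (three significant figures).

The impactor-only factors (d, v, ρ_i) cancel in the ratio, leaving D_Callisto/D_Moon = (g_Callisto/g_Moon)^-0.24 · (ρ_t,Moon/ρ_t,Callisto)^0.316.
(1.24/1.62)^-0.24 = 0.7654^-0.24 = 1.066
(2900/1400)^0.316 = 2.071^0.316 = 1.259
Ratio = 1.066 × 1.259 = 1.342
D_Callisto = 1.342 × 19.9 km = 26.7 km

D ≈ 26.7 km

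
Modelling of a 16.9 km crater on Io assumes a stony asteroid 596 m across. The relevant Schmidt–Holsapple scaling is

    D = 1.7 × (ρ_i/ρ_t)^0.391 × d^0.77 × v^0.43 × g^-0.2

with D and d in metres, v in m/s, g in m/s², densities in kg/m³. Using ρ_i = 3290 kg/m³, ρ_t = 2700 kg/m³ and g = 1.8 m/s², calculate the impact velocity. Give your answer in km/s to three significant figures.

Rearranging for v: v = [D / (1.7 · (3290/2700)^0.391 · 596^0.77 · 1.8^-0.2)]^(1/0.43).
D = 16900 m.
(3290/2700)^0.391 = 1.080
596^0.77 = 137.1
1.8^-0.2 = 0.8891
Denominator = 1.7 × 1.080 × 137.1 × 0.8891 = 223.8
D / 223.8 = 16900 / 223.8 = 75.51
v = 75.51^(1/0.43) = 75.51^2.3256 = 23307 m/s

v ≈ 23.3 km/s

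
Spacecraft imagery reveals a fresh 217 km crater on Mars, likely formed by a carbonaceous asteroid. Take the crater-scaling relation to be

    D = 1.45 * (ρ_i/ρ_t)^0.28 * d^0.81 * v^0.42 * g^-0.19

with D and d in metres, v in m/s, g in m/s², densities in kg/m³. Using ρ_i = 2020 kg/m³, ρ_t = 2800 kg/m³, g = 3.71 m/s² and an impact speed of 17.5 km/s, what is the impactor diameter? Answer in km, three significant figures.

d ≈ 23.5 km

Rearranging for d: d = [D / (1.45 · (2020/2800)^0.28 · 17500^0.42 · 3.71^-0.19)]^(1/0.81).
D = 217000 m.
(2020/2800)^0.28 = 0.9126
17500^0.42 = 60.54
3.71^-0.19 = 0.7795
Denominator = 1.45 × 0.9126 × 60.54 × 0.7795 = 62.45
D / 62.45 = 217000 / 62.45 = 3475
d = 3475^(1/0.81) = 3475^1.2346 = 23532 m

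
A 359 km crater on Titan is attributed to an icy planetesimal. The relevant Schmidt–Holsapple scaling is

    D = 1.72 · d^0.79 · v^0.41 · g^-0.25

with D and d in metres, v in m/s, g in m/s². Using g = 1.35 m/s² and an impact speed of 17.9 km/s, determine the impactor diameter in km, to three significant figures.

Rearranging for d: d = [D / (1.72 · 17900^0.41 · 1.35^-0.25)]^(1/0.79).
D = 359000 m.
17900^0.41 = 55.42
1.35^-0.25 = 0.9277
Denominator = 1.72 × 55.42 × 0.9277 = 88.43
D / 88.43 = 359000 / 88.43 = 4060
d = 4060^(1/0.79) = 4060^1.2658 = 36955 m

d ≈ 37.0 km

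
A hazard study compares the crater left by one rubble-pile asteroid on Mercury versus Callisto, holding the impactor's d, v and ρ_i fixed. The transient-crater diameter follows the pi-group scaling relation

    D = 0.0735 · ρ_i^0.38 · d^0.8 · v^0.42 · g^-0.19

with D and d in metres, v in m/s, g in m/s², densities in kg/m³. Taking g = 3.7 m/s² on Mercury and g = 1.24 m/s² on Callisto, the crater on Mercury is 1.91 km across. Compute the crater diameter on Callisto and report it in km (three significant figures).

All impactor-dependent factors cancel in the ratio, leaving D_Callisto/D_Mercury = (g_Callisto/g_Mercury)^-0.19.
(1.24/3.7)^-0.19 = 0.3351^-0.19 = 1.231
D_Callisto = 1.231 × 1.91 km = 2.35 km

D ≈ 2.35 km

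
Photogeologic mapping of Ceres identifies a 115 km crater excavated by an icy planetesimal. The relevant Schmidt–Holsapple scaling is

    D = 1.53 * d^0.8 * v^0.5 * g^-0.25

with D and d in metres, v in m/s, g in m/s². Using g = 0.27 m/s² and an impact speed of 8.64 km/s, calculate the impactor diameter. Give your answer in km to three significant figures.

Rearranging for d: d = [D / (1.53 · 8640^0.5 · 0.27^-0.25)]^(1/0.8).
D = 115000 m.
8640^0.5 = 92.95
0.27^-0.25 = 1.387
Denominator = 1.53 × 92.95 × 1.387 = 197.3
D / 197.3 = 115000 / 197.3 = 582.9
d = 582.9^(1/0.8) = 582.9^1.25 = 2864 m

d ≈ 2.86 km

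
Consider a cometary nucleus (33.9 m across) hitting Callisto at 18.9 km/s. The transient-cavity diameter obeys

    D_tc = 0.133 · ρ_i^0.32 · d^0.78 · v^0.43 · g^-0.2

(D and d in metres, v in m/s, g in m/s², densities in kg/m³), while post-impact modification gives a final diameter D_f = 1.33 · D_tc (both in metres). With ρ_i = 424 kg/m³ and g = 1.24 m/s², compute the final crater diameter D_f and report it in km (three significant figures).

D_f ≈ 1.27 km

v = 18900 m/s.
ρ_i^0.32 = 424^0.32 = 6.930
d^0.78 = 33.9^0.78 = 15.62
v^0.43 = 18900^0.43 = 69.00
g^-0.2 = 1.24^-0.2 = 0.9579
D_tc = 0.133 × 6.930 × 15.62 × 69.00 × 0.9579 = 951.6 m
D_f = 1.33 × 951.6 = 1266 m
     = 1.266 km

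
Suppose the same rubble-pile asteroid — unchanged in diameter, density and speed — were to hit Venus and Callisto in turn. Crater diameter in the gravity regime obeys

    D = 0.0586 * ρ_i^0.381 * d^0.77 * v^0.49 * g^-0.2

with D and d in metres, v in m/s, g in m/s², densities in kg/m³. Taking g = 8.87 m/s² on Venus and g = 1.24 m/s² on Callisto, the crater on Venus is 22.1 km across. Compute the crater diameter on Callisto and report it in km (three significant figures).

All impactor-dependent factors cancel in the ratio, leaving D_Callisto/D_Venus = (g_Callisto/g_Venus)^-0.2.
(1.24/8.87)^-0.2 = 0.1398^-0.2 = 1.482
D_Callisto = 1.482 × 22.1 km = 32.8 km

D ≈ 32.8 km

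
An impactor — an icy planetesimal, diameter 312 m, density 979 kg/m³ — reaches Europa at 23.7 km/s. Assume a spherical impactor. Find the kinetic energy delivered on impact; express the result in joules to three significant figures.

v = 23700 m/s.
Mass m = (π/6) ρ d³ = (π/6) × 979 × (312)³ = 1.557 × 10^10 kg
E = ½ m v² = 0.5 × 1.557 × 10^10 × (23700)² = 4.373 × 10^18 J

E ≈ 4.37 × 10^18 J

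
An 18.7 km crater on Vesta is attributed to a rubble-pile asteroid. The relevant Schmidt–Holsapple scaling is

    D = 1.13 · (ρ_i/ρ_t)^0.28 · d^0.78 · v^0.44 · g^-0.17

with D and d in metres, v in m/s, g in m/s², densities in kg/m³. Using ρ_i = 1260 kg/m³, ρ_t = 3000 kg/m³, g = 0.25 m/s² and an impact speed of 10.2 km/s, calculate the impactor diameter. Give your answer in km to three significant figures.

Rearranging for d: d = [D / (1.13 · (1260/3000)^0.28 · 10200^0.44 · 0.25^-0.17)]^(1/0.78).
D = 18700 m.
(1260/3000)^0.28 = 0.7843
10200^0.44 = 58.05
0.25^-0.17 = 1.266
Denominator = 1.13 × 0.7843 × 58.05 × 1.266 = 65.13
D / 65.13 = 18700 / 65.13 = 287.1
d = 287.1^(1/0.78) = 287.1^1.2821 = 1417 m

d ≈ 1.42 km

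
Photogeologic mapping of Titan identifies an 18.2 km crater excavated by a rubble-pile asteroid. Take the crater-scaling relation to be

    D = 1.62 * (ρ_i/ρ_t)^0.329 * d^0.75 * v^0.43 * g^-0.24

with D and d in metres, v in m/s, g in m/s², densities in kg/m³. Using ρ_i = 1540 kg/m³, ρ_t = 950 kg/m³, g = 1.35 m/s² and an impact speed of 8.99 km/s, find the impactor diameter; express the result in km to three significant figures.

Rearranging for d: d = [D / (1.62 · (1540/950)^0.329 · 8990^0.43 · 1.35^-0.24)]^(1/0.75).
D = 18200 m.
(1540/950)^0.329 = 1.172
8990^0.43 = 50.13
1.35^-0.24 = 0.9305
Denominator = 1.62 × 1.172 × 50.13 × 0.9305 = 88.56
D / 88.56 = 18200 / 88.56 = 205.5
d = 205.5^(1/0.75) = 205.5^1.3333 = 1212 m

d ≈ 1.21 km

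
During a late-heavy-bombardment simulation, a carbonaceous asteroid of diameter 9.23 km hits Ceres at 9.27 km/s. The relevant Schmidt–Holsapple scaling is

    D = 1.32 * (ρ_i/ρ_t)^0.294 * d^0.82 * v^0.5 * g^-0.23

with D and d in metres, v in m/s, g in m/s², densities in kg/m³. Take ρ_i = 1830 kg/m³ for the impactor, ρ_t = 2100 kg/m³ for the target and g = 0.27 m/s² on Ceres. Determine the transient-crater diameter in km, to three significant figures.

D ≈ 294 km

In SI units: d = 9230 m, v = 9270 m/s.
(ρ_i/ρ_t)^0.294 = (1830/2100)^0.294 = 0.9603
d^0.82 = 9230^0.82 = 1784
v^0.5 = 9270^0.5 = 96.28
g^-0.23 = 0.27^-0.23 = 1.351
D = 1.32 × 0.9603 × 1784 × 96.28 × 1.351 = 2.941 × 10^5 m
   = 294.1 km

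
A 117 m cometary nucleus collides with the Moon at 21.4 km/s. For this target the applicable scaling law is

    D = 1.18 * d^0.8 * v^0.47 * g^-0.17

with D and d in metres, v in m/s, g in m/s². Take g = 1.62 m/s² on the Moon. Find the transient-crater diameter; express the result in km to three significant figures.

D ≈ 5.32 km

In SI units: v = 21400 m/s.
d^0.8 = 117^0.8 = 45.14
v^0.47 = 21400^0.47 = 108.5
g^-0.17 = 1.62^-0.17 = 0.9213
D = 1.18 × 45.14 × 108.5 × 0.9213 = 5324 m
   = 5.324 km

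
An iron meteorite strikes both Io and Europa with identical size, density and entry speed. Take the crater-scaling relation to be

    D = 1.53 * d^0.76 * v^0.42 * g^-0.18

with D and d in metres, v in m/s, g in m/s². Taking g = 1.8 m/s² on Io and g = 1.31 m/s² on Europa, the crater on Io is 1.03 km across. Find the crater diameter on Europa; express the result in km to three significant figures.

D ≈ 1.09 km

All impactor-dependent factors cancel in the ratio, leaving D_Europa/D_Io = (g_Europa/g_Io)^-0.18.
(1.31/1.8)^-0.18 = 0.7278^-0.18 = 1.059
D_Europa = 1.059 × 1.03 km = 1.09 km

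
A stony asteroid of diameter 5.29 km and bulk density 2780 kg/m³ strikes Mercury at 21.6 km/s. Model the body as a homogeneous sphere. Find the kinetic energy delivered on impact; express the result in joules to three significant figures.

E ≈ 5.03 × 10^22 J

d = 5290 m; v = 21600 m/s.
Mass m = (π/6) ρ d³ = (π/6) × 2780 × (5290)³ = 2.155 × 10^14 kg
E = ½ m v² = 0.5 × 2.155 × 10^14 × (21600)² = 5.027 × 10^22 J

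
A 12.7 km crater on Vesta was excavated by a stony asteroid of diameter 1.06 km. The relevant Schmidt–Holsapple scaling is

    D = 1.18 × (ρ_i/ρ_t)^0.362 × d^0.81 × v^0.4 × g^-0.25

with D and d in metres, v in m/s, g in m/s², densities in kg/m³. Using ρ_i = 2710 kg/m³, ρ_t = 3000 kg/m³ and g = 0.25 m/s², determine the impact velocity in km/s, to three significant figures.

v ≈ 4.14 km/s

Rearranging for v: v = [D / (1.18 · (2710/3000)^0.362 · 1060^0.81 · 0.25^-0.25)]^(1/0.4).
D = 12700 m.
(2710/3000)^0.362 = 0.9639
1060^0.81 = 282.2
0.25^-0.25 = 1.414
Denominator = 1.18 × 0.9639 × 282.2 × 1.414 = 453.9
D / 453.9 = 12700 / 453.9 = 27.98
v = 27.98^(1/0.4) = 27.98^2.5 = 4141 m/s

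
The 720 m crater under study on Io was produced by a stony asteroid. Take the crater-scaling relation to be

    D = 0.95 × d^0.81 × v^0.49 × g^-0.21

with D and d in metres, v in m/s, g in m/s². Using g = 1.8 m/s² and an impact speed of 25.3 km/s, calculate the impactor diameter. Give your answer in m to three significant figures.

Rearranging for d: d = [D / (0.95 · 25300^0.49 · 1.8^-0.21)]^(1/0.81).
25300^0.49 = 143.7
1.8^-0.21 = 0.8839
Denominator = 0.95 × 143.7 × 0.8839 = 120.7
D / 120.7 = 720 / 120.7 = 5.965
d = 5.965^(1/0.81) = 5.965^1.2346 = 9.069 m

d ≈ 9.07 m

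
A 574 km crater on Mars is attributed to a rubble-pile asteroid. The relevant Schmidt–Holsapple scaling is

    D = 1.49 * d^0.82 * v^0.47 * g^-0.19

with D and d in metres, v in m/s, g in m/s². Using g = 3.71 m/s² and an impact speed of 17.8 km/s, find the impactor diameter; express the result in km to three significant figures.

Rearranging for d: d = [D / (1.49 · 17800^0.47 · 3.71^-0.19)]^(1/0.82).
D = 574000 m.
17800^0.47 = 99.47
3.71^-0.19 = 0.7795
Denominator = 1.49 × 99.47 × 0.7795 = 115.5
D / 115.5 = 574000 / 115.5 = 4970
d = 4970^(1/0.82) = 4970^1.2195 = 32189 m

d ≈ 32.2 km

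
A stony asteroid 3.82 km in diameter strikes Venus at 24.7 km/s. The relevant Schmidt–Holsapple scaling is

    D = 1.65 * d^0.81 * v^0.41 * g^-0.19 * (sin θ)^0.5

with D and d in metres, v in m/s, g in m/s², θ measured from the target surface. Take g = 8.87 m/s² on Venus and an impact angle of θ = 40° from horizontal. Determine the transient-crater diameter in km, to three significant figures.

In SI units: d = 3820 m, v = 24700 m/s.
d^0.81 = 3820^0.81 = 797.0
v^0.41 = 24700^0.41 = 63.24
g^-0.19 = 8.87^-0.19 = 0.6605
(sin 40°)^0.5 = 0.6428^0.5 = 0.8017
D = 1.65 × 797.0 × 63.24 × 0.6605 × 0.8017 = 44037 m
   = 44.04 km

D ≈ 44.0 km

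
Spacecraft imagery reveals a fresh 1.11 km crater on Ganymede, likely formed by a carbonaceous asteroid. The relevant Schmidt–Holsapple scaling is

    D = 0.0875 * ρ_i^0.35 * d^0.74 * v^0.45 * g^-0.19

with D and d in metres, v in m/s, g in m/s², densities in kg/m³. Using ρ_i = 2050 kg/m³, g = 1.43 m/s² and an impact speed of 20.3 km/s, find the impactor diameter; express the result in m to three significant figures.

Rearranging for d: d = [D / (0.0875 · 2050^0.35 · 20300^0.45 · 1.43^-0.19)]^(1/0.74).
D = 1110 m.
2050^0.35 = 14.42
20300^0.45 = 86.77
1.43^-0.19 = 0.9343
Denominator = 0.0875 × 14.42 × 86.77 × 0.9343 = 102.3
D / 102.3 = 1110 / 102.3 = 10.85
d = 10.85^(1/0.74) = 10.85^1.3514 = 25.08 m

d ≈ 25.1 m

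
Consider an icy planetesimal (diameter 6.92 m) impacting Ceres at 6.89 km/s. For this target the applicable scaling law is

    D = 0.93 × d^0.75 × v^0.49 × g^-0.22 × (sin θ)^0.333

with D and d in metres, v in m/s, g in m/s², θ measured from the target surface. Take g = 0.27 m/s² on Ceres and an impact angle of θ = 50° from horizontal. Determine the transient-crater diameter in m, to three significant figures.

D ≈ 368 m

In SI units: v = 6890 m/s.
d^0.75 = 6.92^0.75 = 4.267
v^0.49 = 6890^0.49 = 75.98
g^-0.22 = 0.27^-0.22 = 1.334
(sin 50°)^0.333 = 0.7660^0.333 = 0.9151
D = 0.93 × 4.267 × 75.98 × 1.334 × 0.9151 = 368.1 m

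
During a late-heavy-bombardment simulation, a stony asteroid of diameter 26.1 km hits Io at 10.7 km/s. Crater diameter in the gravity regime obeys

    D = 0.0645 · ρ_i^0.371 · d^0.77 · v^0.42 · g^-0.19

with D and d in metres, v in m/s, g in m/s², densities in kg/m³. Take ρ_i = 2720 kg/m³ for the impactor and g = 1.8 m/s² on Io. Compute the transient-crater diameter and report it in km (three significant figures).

D ≈ 134 km

In SI units: d = 26100 m, v = 10700 m/s.
ρ_i^0.371 = 2720^0.371 = 18.80
d^0.77 = 26100^0.77 = 2517
v^0.42 = 10700^0.42 = 49.24
g^-0.19 = 1.8^-0.19 = 0.8943
D = 0.0645 × 18.80 × 2517 × 49.24 × 0.8943 = 1.344 × 10^5 m
   = 134.4 km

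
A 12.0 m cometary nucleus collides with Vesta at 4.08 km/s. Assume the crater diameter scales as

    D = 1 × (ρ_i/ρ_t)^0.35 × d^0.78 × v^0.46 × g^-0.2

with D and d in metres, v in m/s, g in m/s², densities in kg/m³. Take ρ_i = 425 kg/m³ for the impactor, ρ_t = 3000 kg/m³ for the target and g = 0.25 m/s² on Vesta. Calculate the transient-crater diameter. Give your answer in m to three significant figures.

D ≈ 212 m

In SI units: v = 4080 m/s.
(ρ_i/ρ_t)^0.35 = (425/3000)^0.35 = 0.5046
d^0.78 = 12^0.78 = 6.946
v^0.46 = 4080^0.46 = 45.80
g^-0.2 = 0.25^-0.2 = 1.320
D = 1 × 0.5046 × 6.946 × 45.80 × 1.320 = 211.9 m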